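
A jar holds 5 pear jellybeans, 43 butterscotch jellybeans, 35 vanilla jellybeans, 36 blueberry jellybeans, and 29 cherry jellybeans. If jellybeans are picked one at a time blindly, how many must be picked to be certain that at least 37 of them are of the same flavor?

142

Treat the 5 flavors as pigeonholes.
In the worst case we take at most 36 of each flavor, but all 5 pear, all 35 vanilla, and all 29 cherry (fewer than 36), giving 5 + 36 + 35 + 36 + 29 = 141.
One more jellybean then forces some flavor to 37, so 141 + 1 = 142.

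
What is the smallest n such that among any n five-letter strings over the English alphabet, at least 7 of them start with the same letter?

There are 26 possible first letters acting as pigeonholes.
With 26 × 6 = 156 five-letter strings over the English alphabet we could place exactly 6 in each, with no class reaching 7.
One more forces some class to hold 7, so 156 + 1 = 157.

157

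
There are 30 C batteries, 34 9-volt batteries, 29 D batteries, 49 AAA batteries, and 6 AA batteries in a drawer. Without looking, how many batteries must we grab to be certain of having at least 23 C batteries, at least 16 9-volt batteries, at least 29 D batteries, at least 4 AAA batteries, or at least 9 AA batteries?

75

Each of the 5 types has its own threshold; avoid all of them simultaneously.
The worst case stops just short of every target: 22 C, 15 9-volt, 28 D, 3 AAA, all 6 AA — 22 + 15 + 28 + 3 + 6 = 74 batteries.
One more battery must push some type to its target, so 74 + 1 = 75.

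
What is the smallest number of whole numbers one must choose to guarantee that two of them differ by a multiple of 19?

20

Two integers differ by a multiple of 19 exactly when they share a remainder mod 19.
There are 19 residue classes mod 19, so 19 integers can all lie in distinct classes.
One more integer must repeat a residue, giving a difference divisible by 19. So n = 19 + 1 = 20.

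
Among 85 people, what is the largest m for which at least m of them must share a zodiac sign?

The 85 people fall into 12 zodiac signs.
If each of the 12 zodiac signs held at most 7, the total would be at most 12 × 7 = 84 < 85, a contradiction.
So at least one holds ⌈85/12⌉ = 8.

8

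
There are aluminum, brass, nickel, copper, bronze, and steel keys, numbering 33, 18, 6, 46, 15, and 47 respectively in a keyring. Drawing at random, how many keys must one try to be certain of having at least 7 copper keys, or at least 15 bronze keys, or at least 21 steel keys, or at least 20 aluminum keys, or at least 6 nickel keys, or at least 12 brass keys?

The worst case stops just short of every target: 19 aluminum, 11 brass, 5 nickel, 6 copper, 14 bronze, 20 steel — 19 + 11 + 5 + 6 + 14 + 20 = 75 keys.
One more key must push some type to its target, so 75 + 1 = 76.

76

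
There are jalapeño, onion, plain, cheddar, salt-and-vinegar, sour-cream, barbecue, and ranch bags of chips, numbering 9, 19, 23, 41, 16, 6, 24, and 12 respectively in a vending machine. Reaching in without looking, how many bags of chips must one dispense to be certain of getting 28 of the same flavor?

Treat the 8 flavors as pigeonholes.
In the worst case we take at most 27 of each flavor, but all 9 jalapeño, all 19 onion, all 23 plain, all 16 salt-and-vinegar, all 6 sour-cream, all 24 barbecue, and all 12 ranch (fewer than 27), giving 9 + 19 + 23 + 27 + 16 + 6 + 24 + 12 = 136.
One more bag of chips then forces some flavor to 28, so 136 + 1 = 137.

137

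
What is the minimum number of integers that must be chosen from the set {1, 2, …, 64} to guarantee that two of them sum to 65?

33

Partition {1, …, 64} into 32 pairs: {1,64}, {2,63}, …, {32,33}.
Choosing 32 integers — say the integers 1 through 32 — takes one from each pair and avoids the property.
Choosing 33 forces two into the same pair by pigeonhole, and those sum to 65. So 33.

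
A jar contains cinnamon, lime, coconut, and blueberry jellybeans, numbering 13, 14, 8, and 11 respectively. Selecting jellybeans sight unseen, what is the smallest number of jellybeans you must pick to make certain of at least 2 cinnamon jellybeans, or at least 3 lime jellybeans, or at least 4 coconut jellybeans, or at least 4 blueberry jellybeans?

Each of the 4 flavors has its own threshold; avoid all of them simultaneously.
The worst case stops just short of every target: 1 cinnamon, 2 lime, 3 coconut, 3 blueberry — 1 + 2 + 3 + 3 = 9 jellybeans.
One more jellybean must push some flavor to its target, so 9 + 1 = 10.

10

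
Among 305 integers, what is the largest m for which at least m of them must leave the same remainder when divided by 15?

21

The 305 integers fall into 15 residue classes modulo 15.
If each of the 15 residue classes modulo 15 held at most 20, the total would be at most 15 × 20 = 300 < 305, a contradiction.
So at least one holds ⌈305/15⌉ = 21.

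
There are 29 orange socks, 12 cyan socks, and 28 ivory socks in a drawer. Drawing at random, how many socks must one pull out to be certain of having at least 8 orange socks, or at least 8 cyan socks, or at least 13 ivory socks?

27

The worst case stops just short of every target: 7 orange, 7 cyan, 12 ivory — 7 + 7 + 12 = 26 socks.
One more sock must push some color to its target, so 26 + 1 = 27.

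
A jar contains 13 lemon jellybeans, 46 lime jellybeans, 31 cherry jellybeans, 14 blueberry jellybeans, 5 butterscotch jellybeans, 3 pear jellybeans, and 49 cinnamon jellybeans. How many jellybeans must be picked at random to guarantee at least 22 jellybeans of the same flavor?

99

In the worst case we take at most 21 of each flavor, but all 13 lemon, all 14 blueberry, all 5 butterscotch, and all 3 pear (fewer than 21), giving 13 + 21 + 21 + 14 + 5 + 3 + 21 = 98.
One more jellybean then forces some flavor to 22, so 98 + 1 = 99.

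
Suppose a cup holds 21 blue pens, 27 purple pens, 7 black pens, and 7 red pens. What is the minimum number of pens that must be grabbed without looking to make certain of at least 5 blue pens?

46

To avoid blue pens as long as possible, exhaust the other 3 ink colors first.
The worst case draws every non-blue pen first: 27 + 7 + 7 = 41.
The next 5 draws are then forced to be blue, giving 41 + 5 = 46.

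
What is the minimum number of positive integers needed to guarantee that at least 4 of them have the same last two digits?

There are 100 possible two-digit endings acting as pigeonholes.
With 100 × 3 = 300 positive integers we could place exactly 3 in each, with no class reaching 4.
One more forces some class to hold 4, so 300 + 1 = 301.

301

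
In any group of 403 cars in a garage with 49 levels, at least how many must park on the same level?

The 403 cars fall into 49 levels.
If each of the 49 levels held at most 8, the total would be at most 49 × 8 = 392 < 403, a contradiction.
So at least one holds ⌈403/49⌉ = 9.

9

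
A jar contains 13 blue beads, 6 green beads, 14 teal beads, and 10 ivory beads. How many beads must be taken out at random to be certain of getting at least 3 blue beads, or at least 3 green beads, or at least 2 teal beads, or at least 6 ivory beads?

Each of the 4 colors has its own threshold; avoid all of them simultaneously.
The worst case stops just short of every target: 2 blue, 2 green, 1 teal, 5 ivory — 2 + 2 + 1 + 5 = 10 beads.
One more bead must push some color to its target, so 10 + 1 = 11.

11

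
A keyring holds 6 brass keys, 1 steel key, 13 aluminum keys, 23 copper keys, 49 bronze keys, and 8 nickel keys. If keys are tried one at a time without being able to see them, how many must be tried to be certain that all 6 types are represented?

The hardest type to obtain is steel: we could draw every other key first — 100 − 1 = 99 keys — without a single steel one.
The next draw must be steel, so 99 + 1 = 100.

100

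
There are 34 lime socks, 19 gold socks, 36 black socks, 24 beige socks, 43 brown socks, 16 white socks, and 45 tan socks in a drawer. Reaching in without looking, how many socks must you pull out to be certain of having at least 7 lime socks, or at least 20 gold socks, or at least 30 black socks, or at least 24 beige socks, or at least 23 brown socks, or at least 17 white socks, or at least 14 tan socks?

129

The worst case stops just short of every target: 6 lime, 19 gold, 29 black, 23 beige, 22 brown, 16 white, 13 tan — 6 + 19 + 29 + 23 + 22 + 16 + 13 = 128 socks.
One more sock must push some color to its target, so 128 + 1 = 129.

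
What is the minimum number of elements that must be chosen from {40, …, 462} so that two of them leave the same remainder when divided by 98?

Group the integers by remainder mod 98; there are 98 residue classes, each nonempty in this range.
Choosing one from each class (98 integers) avoids any shared remainder.
One more choice must repeat a class, so two differ by a multiple of 98. Hence 98 + 1 = 99.

99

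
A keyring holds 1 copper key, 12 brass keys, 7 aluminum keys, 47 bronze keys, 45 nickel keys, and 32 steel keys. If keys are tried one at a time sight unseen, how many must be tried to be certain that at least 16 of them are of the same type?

In the worst case we take at most 15 of each type, but all 1 copper, all 12 brass, and all 7 aluminum (fewer than 15), giving 1 + 12 + 7 + 15 + 15 + 15 = 65.
One more key then forces some type to 16, so 65 + 1 = 66.

66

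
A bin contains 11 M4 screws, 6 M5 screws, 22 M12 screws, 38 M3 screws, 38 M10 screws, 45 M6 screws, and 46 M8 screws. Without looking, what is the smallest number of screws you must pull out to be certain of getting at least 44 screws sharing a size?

In the worst case we take at most 43 of each size, but all 11 M4, all 6 M5, all 22 M12, all 38 M3, and all 38 M10 (fewer than 43), giving 11 + 6 + 22 + 38 + 38 + 43 + 43 = 201.
One more screw then forces some size to 44, so 201 + 1 = 202.

202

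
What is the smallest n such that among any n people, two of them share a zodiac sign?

There are 12 zodiac signs acting as pigeonholes.
With 12 people we could place one in each, avoiding any repeat.
One more forces some class to hold 2, so 12 + 1 = 13.

13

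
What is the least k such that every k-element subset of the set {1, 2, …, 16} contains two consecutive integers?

Partition {1, …, 16} into 8 pairs: {1,2}, {3,4}, …, {15,16}.
Choosing 8 integers — say the 8 even numbers 2, 4, …, 16 — takes one from each pair and avoids the property.
Choosing 9 forces two into the same pair by pigeonhole, and those are consecutive. So 9.

9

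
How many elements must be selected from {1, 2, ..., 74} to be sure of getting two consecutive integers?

38

Partition {1, …, 74} into 37 pairs: {1,2}, {3,4}, …, {73,74}.
Choosing 37 integers — say the 37 even numbers 2, 4, …, 74 — takes one from each pair and avoids the property.
Choosing 38 forces two into the same pair by pigeonhole, and those are consecutive. So 38.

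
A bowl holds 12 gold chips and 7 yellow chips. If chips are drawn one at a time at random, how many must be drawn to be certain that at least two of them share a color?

3

The worst case takes 1 chip of each color without reaching 2 of any: 2 × 1 = 2.
The next chip must bring some color to 2, so 2 + 1 = 3.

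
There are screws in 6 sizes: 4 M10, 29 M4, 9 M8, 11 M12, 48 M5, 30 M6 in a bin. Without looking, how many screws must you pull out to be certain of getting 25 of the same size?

In the worst case we take at most 24 of each size, but all 4 M10, all 9 M8, and all 11 M12 (fewer than 24), giving 4 + 24 + 9 + 11 + 24 + 24 = 96.
One more screw then forces some size to 25, so 96 + 1 = 97.

97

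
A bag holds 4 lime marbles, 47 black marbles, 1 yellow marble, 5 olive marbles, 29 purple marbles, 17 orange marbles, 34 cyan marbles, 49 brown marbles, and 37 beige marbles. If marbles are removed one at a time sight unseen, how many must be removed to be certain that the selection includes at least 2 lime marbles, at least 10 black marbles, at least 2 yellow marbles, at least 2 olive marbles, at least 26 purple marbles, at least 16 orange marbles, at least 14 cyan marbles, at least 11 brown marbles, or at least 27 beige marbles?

102

Each of the 9 colors has its own threshold; avoid all of them simultaneously.
The worst case stops just short of every target: 1 lime, 9 black, 1 yellow, 1 olive, 25 purple, 15 orange, 13 cyan, 10 brown, 26 beige — 1 + 9 + 1 + 1 + 25 + 15 + 13 + 10 + 26 = 101 marbles.
One more marble must push some color to its target, so 101 + 1 = 102.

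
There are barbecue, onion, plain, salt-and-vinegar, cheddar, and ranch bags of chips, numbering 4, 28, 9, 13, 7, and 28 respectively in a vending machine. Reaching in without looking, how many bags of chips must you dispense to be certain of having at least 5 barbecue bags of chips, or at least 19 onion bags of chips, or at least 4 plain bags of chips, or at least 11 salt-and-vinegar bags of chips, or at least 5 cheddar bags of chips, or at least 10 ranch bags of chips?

The worst case stops just short of every target: 4 barbecue, 18 onion, 3 plain, 10 salt-and-vinegar, 4 cheddar, 9 ranch — 4 + 18 + 3 + 10 + 4 + 9 = 48 bags of chips.
One more bag of chips must push some flavor to its target, so 48 + 1 = 49.

49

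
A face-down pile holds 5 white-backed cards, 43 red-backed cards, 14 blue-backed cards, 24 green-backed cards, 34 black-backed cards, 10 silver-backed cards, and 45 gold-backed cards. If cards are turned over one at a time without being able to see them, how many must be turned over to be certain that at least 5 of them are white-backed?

To avoid white-backed cards as long as possible, exhaust the other 6 back colors first.
The worst case draws every non-white-backed card first: 43 + 14 + 24 + 34 + 10 + 45 = 170.
The next 5 draws are then forced to be white-backed, giving 170 + 5 = 175.

175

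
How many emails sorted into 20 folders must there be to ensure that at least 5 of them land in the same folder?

There are 20 folders acting as pigeonholes.
With 20 × 4 = 80 emails we could place exactly 4 in each, with no class reaching 5.
One more forces some class to hold 5, so 80 + 1 = 81.

81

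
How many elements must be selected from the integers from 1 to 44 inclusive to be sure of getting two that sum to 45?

Partition {1, …, 44} into 22 pairs: {1,44}, {2,43}, …, {22,23}.
Choosing 22 integers — say the integers 1 through 22 — takes one from each pair and avoids the property.
Choosing 23 forces two into the same pair by pigeonhole, and those sum to 45. So 23.

23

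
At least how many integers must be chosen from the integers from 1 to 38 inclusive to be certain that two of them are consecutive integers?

20

Partition {1, …, 38} into 19 pairs: {1,2}, {3,4}, …, {37,38}.
Choosing 19 integers — say the 19 even numbers 2, 4, …, 38 — takes one from each pair and avoids the property.
Choosing 20 forces two into the same pair by pigeonhole, and those are consecutive. So 20.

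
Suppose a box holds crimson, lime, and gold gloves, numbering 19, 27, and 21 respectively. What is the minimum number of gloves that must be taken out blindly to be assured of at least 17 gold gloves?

63

The worst case draws every non-gold glove first: 19 + 27 = 46.
The next 17 draws are then forced to be gold, giving 46 + 17 = 63.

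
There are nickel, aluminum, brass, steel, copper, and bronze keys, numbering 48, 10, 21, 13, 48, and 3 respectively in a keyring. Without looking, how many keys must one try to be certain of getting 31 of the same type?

108

In the worst case we take at most 30 of each type, but all 10 aluminum, all 21 brass, all 13 steel, and all 3 bronze (fewer than 30), giving 30 + 10 + 21 + 13 + 30 + 3 = 107.
One more key then forces some type to 31, so 107 + 1 = 108.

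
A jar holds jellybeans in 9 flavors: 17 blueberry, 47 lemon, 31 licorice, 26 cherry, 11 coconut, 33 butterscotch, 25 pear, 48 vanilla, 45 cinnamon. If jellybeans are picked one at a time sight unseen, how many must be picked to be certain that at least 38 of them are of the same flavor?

Treat the 9 flavors as pigeonholes.
In the worst case we take at most 37 of each flavor, but all 17 blueberry, all 31 licorice, all 26 cherry, all 11 coconut, all 33 butterscotch, and all 25 pear (fewer than 37), giving 17 + 37 + 31 + 26 + 11 + 33 + 25 + 37 + 37 = 254.
One more jellybean then forces some flavor to 38, so 254 + 1 = 255.

255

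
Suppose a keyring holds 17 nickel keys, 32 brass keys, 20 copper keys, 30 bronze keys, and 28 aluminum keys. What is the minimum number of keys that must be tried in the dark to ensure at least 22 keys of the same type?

101

Treat the 5 types as pigeonholes.
In the worst case we take at most 21 of each type, but all 17 nickel and all 20 copper (fewer than 21), giving 17 + 21 + 20 + 21 + 21 = 100.
One more key then forces some type to 22, so 100 + 1 = 101.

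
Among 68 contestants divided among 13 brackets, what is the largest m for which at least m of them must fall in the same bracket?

6

The 68 contestants fall into 13 brackets.
If each of the 13 brackets held at most 5, the total would be at most 13 × 5 = 65 < 68, a contradiction.
So at least one holds ⌈68/13⌉ = 6.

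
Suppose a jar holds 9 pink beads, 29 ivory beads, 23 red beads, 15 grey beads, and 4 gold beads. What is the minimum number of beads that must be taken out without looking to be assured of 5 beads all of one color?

The worst case takes 4 beads of each color without reaching 5 of any: 5 × 4 = 20.
The next bead must bring some color to 5, so 20 + 1 = 21.

21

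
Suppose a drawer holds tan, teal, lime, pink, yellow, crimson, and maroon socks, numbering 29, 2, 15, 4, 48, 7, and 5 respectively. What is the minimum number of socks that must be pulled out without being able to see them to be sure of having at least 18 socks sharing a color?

In the worst case we take at most 17 of each color, but all 2 teal, all 15 lime, all 4 pink, all 7 crimson, and all 5 maroon (fewer than 17), giving 17 + 2 + 15 + 4 + 17 + 7 + 5 = 67.
One more sock then forces some color to 18, so 67 + 1 = 68.

68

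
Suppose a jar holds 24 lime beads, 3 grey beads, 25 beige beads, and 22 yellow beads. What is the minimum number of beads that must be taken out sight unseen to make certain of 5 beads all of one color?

16

Treat the 4 colors as pigeonholes.
In the worst case we take at most 4 of each color, but all 3 grey (fewer than 4), giving 4 + 3 + 4 + 4 = 15.
One more bead then forces some color to 5, so 15 + 1 = 16.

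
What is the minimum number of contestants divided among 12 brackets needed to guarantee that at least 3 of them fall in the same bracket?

25

There are 12 brackets acting as pigeonholes.
With 12 × 2 = 24 contestants we could place exactly 2 in each, with no class reaching 3.
One more forces some class to hold 3, so 24 + 1 = 25.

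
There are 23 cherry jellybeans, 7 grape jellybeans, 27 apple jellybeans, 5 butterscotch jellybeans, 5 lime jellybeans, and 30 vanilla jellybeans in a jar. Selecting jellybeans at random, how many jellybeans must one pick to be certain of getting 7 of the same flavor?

In the worst case we take at most 6 of each flavor, but all 5 butterscotch and all 5 lime (fewer than 6), giving 6 + 6 + 6 + 5 + 5 + 6 = 34.
One more jellybean then forces some flavor to 7, so 34 + 1 = 35.

35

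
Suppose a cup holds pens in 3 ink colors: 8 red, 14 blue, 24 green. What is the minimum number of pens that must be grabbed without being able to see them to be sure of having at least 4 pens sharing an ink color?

The worst case takes 3 pens of each ink color without reaching 4 of any: 3 × 3 = 9.
The next pen must bring some ink color to 4, so 9 + 1 = 10.

10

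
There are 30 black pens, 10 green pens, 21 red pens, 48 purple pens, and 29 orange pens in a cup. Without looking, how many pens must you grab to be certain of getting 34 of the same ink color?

In the worst case we take at most 33 of each ink color, but all 30 black, all 10 green, all 21 red, and all 29 orange (fewer than 33), giving 30 + 10 + 21 + 33 + 29 = 123.
One more pen then forces some ink color to 34, so 123 + 1 = 124.

124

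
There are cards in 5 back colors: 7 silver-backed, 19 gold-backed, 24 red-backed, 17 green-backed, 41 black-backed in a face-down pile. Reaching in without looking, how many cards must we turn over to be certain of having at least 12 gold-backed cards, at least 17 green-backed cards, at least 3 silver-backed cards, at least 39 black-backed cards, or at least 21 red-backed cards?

88

Each of the 5 back colors has its own threshold; avoid all of them simultaneously.
The worst case stops just short of every target: 2 silver-backed, 11 gold-backed, 20 red-backed, 16 green-backed, 38 black-backed — 2 + 11 + 20 + 16 + 38 = 87 cards.
One more card must push some back color to its target, so 87 + 1 = 88.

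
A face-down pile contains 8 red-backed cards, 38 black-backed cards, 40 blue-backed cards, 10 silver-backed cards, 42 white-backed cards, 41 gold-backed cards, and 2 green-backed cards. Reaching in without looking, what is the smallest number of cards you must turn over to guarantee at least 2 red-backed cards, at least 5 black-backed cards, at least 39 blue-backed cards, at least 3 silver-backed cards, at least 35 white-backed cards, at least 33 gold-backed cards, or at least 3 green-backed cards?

114

The worst case stops just short of every target: 1 red-backed, 4 black-backed, 38 blue-backed, 2 silver-backed, 34 white-backed, 32 gold-backed, 2 green-backed — 1 + 4 + 38 + 2 + 34 + 32 + 2 = 113 cards.
One more card must push some back color to its target, so 113 + 1 = 114.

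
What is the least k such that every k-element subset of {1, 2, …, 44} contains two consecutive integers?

23

Partition {1, …, 44} into 22 pairs: {1,2}, {3,4}, …, {43,44}.
Choosing 22 integers — say the 22 even numbers 2, 4, …, 44 — takes one from each pair and avoids the property.
Choosing 23 forces two into the same pair by pigeonhole, and those are consecutive. So 23.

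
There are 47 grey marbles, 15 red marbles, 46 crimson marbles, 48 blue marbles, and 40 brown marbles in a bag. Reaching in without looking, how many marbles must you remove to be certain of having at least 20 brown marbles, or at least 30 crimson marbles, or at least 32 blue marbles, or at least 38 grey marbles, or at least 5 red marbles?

121

Each of the 5 colors has its own threshold; avoid all of them simultaneously.
The worst case stops just short of every target: 37 grey, 4 red, 29 crimson, 31 blue, 19 brown — 37 + 4 + 29 + 31 + 19 = 120 marbles.
One more marble must push some color to its target, so 120 + 1 = 121.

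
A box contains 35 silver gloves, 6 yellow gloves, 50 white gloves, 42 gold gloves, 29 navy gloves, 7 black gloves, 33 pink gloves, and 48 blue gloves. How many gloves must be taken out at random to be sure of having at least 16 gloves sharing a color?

104

Treat the 8 colors as pigeonholes.
In the worst case we take at most 15 of each color, but all 6 yellow and all 7 black (fewer than 15), giving 15 + 6 + 15 + 15 + 15 + 7 + 15 + 15 = 103.
One more glove then forces some color to 16, so 103 + 1 = 104.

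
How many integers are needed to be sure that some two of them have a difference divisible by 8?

Use the pigeonhole principle on residue classes: two integers differ by a multiple of 8 exactly when they share a remainder mod 8.
There are 8 residue classes mod 8, so 8 integers can all lie in distinct classes.
One more integer must repeat a residue, giving a difference divisible by 8. So n = 8 + 1 = 9.

9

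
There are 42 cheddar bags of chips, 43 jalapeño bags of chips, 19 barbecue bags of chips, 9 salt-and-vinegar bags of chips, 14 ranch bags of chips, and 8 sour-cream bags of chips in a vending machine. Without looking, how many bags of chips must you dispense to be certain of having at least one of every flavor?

128

The hardest flavor to obtain is sour-cream: we could draw every other bag of chips first — 135 − 8 = 127 bags of chips — without a single sour-cream one.
The next draw must be sour-cream, so 127 + 1 = 128.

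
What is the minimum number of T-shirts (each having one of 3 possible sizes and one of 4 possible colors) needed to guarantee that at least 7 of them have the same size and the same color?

There are 3 × 4 = 12 (size, color) combinations acting as pigeonholes.
With 12 × 6 = 72 T-shirts we could place exactly 6 in each, with no (size, color) pair reaching 7.
One more forces some (size, color) pair to hold 7, so 72 + 1 = 73.

73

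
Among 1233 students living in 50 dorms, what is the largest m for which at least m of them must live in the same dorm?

The 1233 students fall into 50 dorms.
If each of the 50 dorms held at most 24, the total would be at most 50 × 24 = 1200 < 1233, a contradiction.
So at least one holds ⌈1233/50⌉ = 25.

25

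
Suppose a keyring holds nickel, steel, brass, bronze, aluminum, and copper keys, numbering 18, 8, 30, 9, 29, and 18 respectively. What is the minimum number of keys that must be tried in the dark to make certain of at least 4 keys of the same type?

The worst case takes 3 keys of each type without reaching 4 of any: 6 × 3 = 18.
The next key must bring some type to 4, so 18 + 1 = 19.

19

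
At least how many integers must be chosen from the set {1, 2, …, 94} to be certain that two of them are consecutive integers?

48

Partition {1, …, 94} into 47 pairs: {1,2}, {3,4}, …, {93,94}.
Choosing 47 integers — say the 47 even numbers 2, 4, …, 94 — takes one from each pair and avoids the property.
Choosing 48 forces two into the same pair by pigeonhole, and those are consecutive. So 48.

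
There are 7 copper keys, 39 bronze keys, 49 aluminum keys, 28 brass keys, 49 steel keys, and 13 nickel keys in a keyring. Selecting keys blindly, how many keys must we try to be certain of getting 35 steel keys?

The worst case draws every non-steel key first: 7 + 39 + 49 + 28 + 13 = 136.
The next 35 draws are then forced to be steel, giving 136 + 35 = 171.

171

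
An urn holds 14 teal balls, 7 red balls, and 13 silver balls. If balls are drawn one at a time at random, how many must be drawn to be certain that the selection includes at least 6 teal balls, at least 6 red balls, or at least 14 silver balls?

24

The worst case stops just short of every target: 5 teal, 5 red, 13 silver — 5 + 5 + 13 = 23 balls.
One more ball must push some color to its target, so 23 + 1 = 24.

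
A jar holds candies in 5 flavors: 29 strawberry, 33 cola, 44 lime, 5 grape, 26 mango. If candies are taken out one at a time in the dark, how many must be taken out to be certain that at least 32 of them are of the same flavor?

123

In the worst case we take at most 31 of each flavor, but all 29 strawberry, all 5 grape, and all 26 mango (fewer than 31), giving 29 + 31 + 31 + 5 + 26 = 122.
One more candy then forces some flavor to 32, so 122 + 1 = 123.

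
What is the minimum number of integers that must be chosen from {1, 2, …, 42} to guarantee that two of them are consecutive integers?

22

Partition {1, …, 42} into 21 pairs: {1,2}, {3,4}, …, {41,42}.
Choosing 21 integers — say the 21 even numbers 2, 4, …, 42 — takes one from each pair and avoids the property.
Choosing 22 forces two into the same pair by pigeonhole, and those are consecutive. So 22.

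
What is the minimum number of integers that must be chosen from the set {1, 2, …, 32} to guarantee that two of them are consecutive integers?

Partition {1, …, 32} into 16 pairs: {1,2}, {3,4}, …, {31,32}.
Choosing 16 integers — say the 16 even numbers 2, 4, …, 32 — takes one from each pair and avoids the property.
Choosing 17 forces two into the same pair by pigeonhole, and those are consecutive. So 17.

17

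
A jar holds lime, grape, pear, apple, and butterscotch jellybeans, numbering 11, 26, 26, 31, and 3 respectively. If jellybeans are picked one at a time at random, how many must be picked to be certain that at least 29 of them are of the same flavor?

95

In the worst case we take at most 28 of each flavor, but all 11 lime, all 26 grape, all 26 pear, and all 3 butterscotch (fewer than 28), giving 11 + 26 + 26 + 28 + 3 = 94.
One more jellybean then forces some flavor to 29, so 94 + 1 = 95.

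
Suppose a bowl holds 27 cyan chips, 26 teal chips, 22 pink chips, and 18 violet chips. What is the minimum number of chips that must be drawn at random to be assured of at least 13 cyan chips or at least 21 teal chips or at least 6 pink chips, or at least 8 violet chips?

45

The worst case stops just short of every target: 12 cyan, 20 teal, 5 pink, 7 violet — 12 + 20 + 5 + 7 = 44 chips.
One more chip must push some color to its target, so 44 + 1 = 45.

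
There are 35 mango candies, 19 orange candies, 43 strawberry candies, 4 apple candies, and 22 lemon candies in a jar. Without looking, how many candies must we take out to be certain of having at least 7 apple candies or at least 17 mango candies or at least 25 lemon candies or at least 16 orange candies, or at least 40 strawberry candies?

97

The worst case stops just short of every target: 16 mango, 15 orange, 39 strawberry, all 4 apple, all 22 lemon — 16 + 15 + 39 + 4 + 22 = 96 candies.
One more candy must push some flavor to its target, so 96 + 1 = 97.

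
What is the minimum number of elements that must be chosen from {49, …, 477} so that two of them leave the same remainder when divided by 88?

Group the integers by remainder mod 88; there are 88 residue classes, each nonempty in this range.
Choosing one from each class (88 integers) avoids any shared remainder.
One more choice must repeat a class, so two differ by a multiple of 88. Hence 88 + 1 = 89.

89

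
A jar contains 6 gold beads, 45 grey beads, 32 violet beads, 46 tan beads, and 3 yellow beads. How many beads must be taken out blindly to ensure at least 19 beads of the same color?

64

Treat the 5 colors as pigeonholes.
In the worst case we take at most 18 of each color, but all 6 gold and all 3 yellow (fewer than 18), giving 6 + 18 + 18 + 18 + 3 = 63.
One more bead then forces some color to 19, so 63 + 1 = 64.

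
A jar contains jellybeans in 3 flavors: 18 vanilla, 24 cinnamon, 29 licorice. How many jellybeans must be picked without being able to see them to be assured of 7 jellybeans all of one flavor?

19

The worst case takes 6 jellybeans of each flavor without reaching 7 of any: 3 × 6 = 18.
The next jellybean must bring some flavor to 7, so 18 + 1 = 19.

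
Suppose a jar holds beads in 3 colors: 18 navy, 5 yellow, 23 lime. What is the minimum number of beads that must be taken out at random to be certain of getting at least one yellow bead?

42

The worst case draws every non-yellow bead first: 18 + 23 = 41.
The next draw is then forced to be yellow, giving 41 + 1 = 42.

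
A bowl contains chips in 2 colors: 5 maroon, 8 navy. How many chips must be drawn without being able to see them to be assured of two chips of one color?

The worst case takes 1 chip of each color without reaching 2 of any: 2 × 1 = 2.
The next chip must bring some color to 2, so 2 + 1 = 3.

3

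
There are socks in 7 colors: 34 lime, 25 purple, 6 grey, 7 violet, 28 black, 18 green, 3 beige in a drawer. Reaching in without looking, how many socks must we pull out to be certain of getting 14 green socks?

To avoid green socks as long as possible, exhaust the other 6 colors first.
The worst case draws every non-green sock first: 34 + 25 + 6 + 7 + 28 + 3 = 103.
The next 14 draws are then forced to be green, giving 103 + 14 = 117.

117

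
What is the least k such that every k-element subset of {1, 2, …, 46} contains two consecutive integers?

24

Partition {1, …, 46} into 23 pairs: {1,2}, {3,4}, …, {45,46}.
Choosing 23 integers — say the 23 even numbers 2, 4, …, 46 — takes one from each pair and avoids the property.
Choosing 24 forces two into the same pair by pigeonhole, and those are consecutive. So 24.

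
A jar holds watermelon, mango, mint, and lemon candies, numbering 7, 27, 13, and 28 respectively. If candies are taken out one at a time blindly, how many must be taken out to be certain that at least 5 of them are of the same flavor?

17

Treat the 4 flavors as pigeonholes.
The worst case takes 4 candies of each flavor without reaching 5 of any: 4 × 4 = 16.
The next candy must bring some flavor to 5, so 16 + 1 = 17.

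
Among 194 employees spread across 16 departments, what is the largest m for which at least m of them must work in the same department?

If each of the 16 departments held at most 12, the total would be at most 16 × 12 = 192 < 194, a contradiction.
So at least one holds ⌈194/16⌉ = 13.

13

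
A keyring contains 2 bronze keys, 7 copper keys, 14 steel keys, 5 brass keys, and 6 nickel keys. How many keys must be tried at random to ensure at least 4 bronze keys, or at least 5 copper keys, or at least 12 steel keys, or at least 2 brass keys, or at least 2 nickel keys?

20

The worst case stops just short of every target: all 2 bronze, 4 copper, 11 steel, 1 brass, 1 nickel — 2 + 4 + 11 + 1 + 1 = 19 keys.
One more key must push some type to its target, so 19 + 1 = 20.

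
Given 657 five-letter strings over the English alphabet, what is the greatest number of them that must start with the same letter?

The 657 five-letter strings over the English alphabet fall into 26 possible first letters.
If each of the 26 possible first letters held at most 25, the total would be at most 26 × 25 = 650 < 657, a contradiction.
So at least one holds ⌈657/26⌉ = 26.

26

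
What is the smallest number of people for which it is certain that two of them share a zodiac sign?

There are 12 zodiac signs acting as pigeonholes.
With 12 people we could place one in each, avoiding any repeat.
One more forces some class to hold 2, so 12 + 1 = 13.

13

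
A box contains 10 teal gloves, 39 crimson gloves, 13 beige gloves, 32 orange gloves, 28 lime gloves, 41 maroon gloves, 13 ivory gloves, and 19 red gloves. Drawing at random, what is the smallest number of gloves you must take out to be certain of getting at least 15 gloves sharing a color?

In the worst case we take at most 14 of each color, but all 10 teal, all 13 beige, and all 13 ivory (fewer than 14), giving 10 + 14 + 13 + 14 + 14 + 14 + 13 + 14 = 106.
One more glove then forces some color to 15, so 106 + 1 = 107.

107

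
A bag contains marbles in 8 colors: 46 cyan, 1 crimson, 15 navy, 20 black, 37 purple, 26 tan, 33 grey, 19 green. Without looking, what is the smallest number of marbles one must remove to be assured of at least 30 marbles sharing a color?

169

Treat the 8 colors as pigeonholes.
In the worst case we take at most 29 of each color, but all 1 crimson, all 15 navy, all 20 black, all 26 tan, and all 19 green (fewer than 29), giving 29 + 1 + 15 + 20 + 29 + 26 + 29 + 19 = 168.
One more marble then forces some color to 30, so 168 + 1 = 169.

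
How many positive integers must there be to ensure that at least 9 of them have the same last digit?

81

There are 10 possible last digits acting as pigeonholes.
With 10 × 8 = 80 positive integers we could place exactly 8 in each, with no class reaching 9.
One more forces some class to hold 9, so 80 + 1 = 81.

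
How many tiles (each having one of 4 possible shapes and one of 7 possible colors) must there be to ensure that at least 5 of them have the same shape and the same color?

There are 4 × 7 = 28 (shape, color) combinations acting as pigeonholes.
With 28 × 4 = 112 tiles we could place exactly 4 in each, with no (shape, color) pair reaching 5.
One more forces some (shape, color) pair to hold 5, so 112 + 1 = 113.

113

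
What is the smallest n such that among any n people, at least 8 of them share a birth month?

85

There are 12 months of the year acting as pigeonholes.
With 12 × 7 = 84 people we could place exactly 7 in each, with no class reaching 8.
One more forces some class to hold 8, so 84 + 1 = 85.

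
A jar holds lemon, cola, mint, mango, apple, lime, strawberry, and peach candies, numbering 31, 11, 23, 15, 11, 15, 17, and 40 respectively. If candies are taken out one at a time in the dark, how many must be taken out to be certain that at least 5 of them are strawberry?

The worst case draws every non-strawberry candy first: 31 + 11 + 23 + 15 + 11 + 15 + 40 = 146.
The next 5 draws are then forced to be strawberry, giving 146 + 5 = 151.

151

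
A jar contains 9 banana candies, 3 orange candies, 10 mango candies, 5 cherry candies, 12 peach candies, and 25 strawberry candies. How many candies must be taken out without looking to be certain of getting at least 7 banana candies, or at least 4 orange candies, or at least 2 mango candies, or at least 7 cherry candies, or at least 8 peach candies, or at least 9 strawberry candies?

31

Each of the 6 flavors has its own threshold; avoid all of them simultaneously.
The worst case stops just short of every target: 6 banana, 3 orange, 1 mango, all 5 cherry, 7 peach, 8 strawberry — 6 + 3 + 1 + 5 + 7 + 8 = 30 candies.
One more candy must push some flavor to its target, so 30 + 1 = 31.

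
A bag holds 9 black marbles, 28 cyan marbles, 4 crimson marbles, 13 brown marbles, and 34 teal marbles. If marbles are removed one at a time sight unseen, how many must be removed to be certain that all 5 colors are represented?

85

The hardest color to obtain is crimson: we could draw every other marble first — 88 − 4 = 84 marbles — without a single crimson one.
The next draw must be crimson, so 84 + 1 = 85.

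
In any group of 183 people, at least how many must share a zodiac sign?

16

The 183 people fall into 12 zodiac signs.
If each of the 12 zodiac signs held at most 15, the total would be at most 12 × 15 = 180 < 183, a contradiction.
So at least one holds ⌈183/12⌉ = 16.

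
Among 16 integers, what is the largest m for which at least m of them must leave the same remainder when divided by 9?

The 16 integers fall into 9 residue classes modulo 9.
If each of the 9 residue classes modulo 9 held at most 1, the total would be at most 9 × 1 = 9 < 16, a contradiction.
So at least one holds ⌈16/9⌉ = 2.

2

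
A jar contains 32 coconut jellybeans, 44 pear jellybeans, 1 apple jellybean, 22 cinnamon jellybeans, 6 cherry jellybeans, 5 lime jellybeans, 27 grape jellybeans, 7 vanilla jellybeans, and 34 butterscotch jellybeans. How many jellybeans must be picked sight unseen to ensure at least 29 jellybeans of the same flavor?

153

In the worst case we take at most 28 of each flavor, but all 1 apple, all 22 cinnamon, all 6 cherry, all 5 lime, all 27 grape, and all 7 vanilla (fewer than 28), giving 28 + 28 + 1 + 22 + 6 + 5 + 27 + 7 + 28 = 152.
One more jellybean then forces some flavor to 29, so 152 + 1 = 153.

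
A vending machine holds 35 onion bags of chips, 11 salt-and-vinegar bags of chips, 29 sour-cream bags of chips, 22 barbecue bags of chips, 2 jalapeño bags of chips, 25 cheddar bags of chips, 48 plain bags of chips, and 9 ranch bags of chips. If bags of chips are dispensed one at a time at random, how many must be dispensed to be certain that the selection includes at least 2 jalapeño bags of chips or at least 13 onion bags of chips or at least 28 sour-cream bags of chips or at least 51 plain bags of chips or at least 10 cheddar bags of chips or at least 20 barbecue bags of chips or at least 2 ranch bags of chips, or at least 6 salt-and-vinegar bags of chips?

Each of the 8 flavors has its own threshold; avoid all of them simultaneously.
The worst case stops just short of every target: 12 onion, 5 salt-and-vinegar, 27 sour-cream, 19 barbecue, 1 jalapeño, 9 cheddar, all 48 plain, 1 ranch — 12 + 5 + 27 + 19 + 1 + 9 + 48 + 1 = 122 bags of chips.
One more bag of chips must push some flavor to its target, so 122 + 1 = 123.

123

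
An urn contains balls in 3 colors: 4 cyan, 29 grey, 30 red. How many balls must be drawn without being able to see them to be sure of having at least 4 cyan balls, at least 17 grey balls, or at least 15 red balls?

The worst case stops just short of every target: 3 cyan, 16 grey, 14 red — 3 + 16 + 14 = 33 balls.
One more ball must push some color to its target, so 33 + 1 = 34.

34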